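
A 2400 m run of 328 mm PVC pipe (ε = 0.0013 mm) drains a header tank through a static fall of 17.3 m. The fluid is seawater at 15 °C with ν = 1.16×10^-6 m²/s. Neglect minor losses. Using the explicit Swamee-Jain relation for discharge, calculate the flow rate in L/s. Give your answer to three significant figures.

Swamee-Jain (Type II): Q = -0.965·√(gD⁵h_f/L)·ln[ε/(3.7D) + √(3.17ν²L/(gD³h_f))]
√(gD⁵h_f/L) = √(9.81·0.328⁵·17.3/2400) = 0.01638
ε/(3.7D) = 1.07×10^-6; √(3.17ν²L/(gD³h_f)) = 4.13×10^-5
Q = -0.965·0.01638·ln(4.242×10^-5) = 0.1592 m³/s
Check: V = 1.88 m/s, Re = 5.33×10^5, f = 0.01301, h_f = 17.2 m ≈ 17.3 m ✓

Q ≈ 159 L/s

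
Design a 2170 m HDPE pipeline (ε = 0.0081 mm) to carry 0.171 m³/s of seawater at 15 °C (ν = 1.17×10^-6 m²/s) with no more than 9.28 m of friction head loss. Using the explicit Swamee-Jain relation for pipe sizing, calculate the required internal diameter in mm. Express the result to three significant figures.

Swamee-Jain (Type III): D = 0.66·[ε^1.25·(LQ²/(gh_f))^4.75 + ν·Q^9.4·(L/(gh_f))^5.2]^0.04
LQ²/(gh_f) = 0.6970; L/(gh_f) = 23.84
Term 1 = ε^1.25·(…)^4.75 = 7.78×10^-8; Term 2 = ν·Q^9.4·(…)^5.2 = 1.05×10^-6
D = 0.66·(7.78×10^-8 + 1.05×10^-6)^0.04 = 0.3816 m = 382 mm
Check: V = 1.50 m/s, Re = 4.88×10^5, f = 0.01348, h_f = 8.74 m ≈ 9.28 m ✓

D ≈ 382 mm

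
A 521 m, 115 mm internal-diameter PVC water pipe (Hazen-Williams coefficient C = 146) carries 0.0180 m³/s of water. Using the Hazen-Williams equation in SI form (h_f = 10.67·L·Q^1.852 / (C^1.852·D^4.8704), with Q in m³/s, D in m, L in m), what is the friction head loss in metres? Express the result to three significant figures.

h_f = 10.67·521·0.0180^1.852 / (146^1.852·0.115^4.8704) = 12.03 m

h_f ≈ 12.0 m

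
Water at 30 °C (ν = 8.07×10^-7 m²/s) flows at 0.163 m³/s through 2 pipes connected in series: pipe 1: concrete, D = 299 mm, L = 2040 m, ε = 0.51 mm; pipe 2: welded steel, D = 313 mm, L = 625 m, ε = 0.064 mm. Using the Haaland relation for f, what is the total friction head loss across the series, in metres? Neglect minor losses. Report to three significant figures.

H ≈ 49.3 m

Pipe 1: V = 2.321 m/s, Re = 8.60×10^5, ε/D = 0.00171, f = 0.02272, h_1 = f(L/D)V²/2g = 42.57 m
Pipe 2: V = 2.118 m/s, Re = 8.22×10^5, ε/D = 2.04×10^-4, f = 0.01481, h_2 = f(L/D)V²/2g = 6.763 m
Series → Q common, losses add: H = Σh = 49.33 m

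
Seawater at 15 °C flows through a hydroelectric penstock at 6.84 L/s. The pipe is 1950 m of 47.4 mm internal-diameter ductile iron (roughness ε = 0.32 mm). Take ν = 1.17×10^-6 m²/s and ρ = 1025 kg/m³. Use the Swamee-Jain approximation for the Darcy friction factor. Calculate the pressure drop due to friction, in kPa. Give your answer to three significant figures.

Δp ≈ 1.08×10^4 kPa

V = 4Q/(πD²) = 4·0.00684/(π·0.0474²) = 3.876 m/s
Re = VD/ν = 3.876·0.0474/1.17×10^-6 = 1.57×10^5 → turbulent
ε/D = 0.32/47.4 = 0.00675
Swamee-Jain: f = 0.03402
h_f = f(L/D)V²/(2g) = 0.03402·(1950/0.0474)·3.876²/(2·9.81) = 1072 m
Δp = ρg·h_f = 1025·9.81·1072 = 1.078×10^4 kPa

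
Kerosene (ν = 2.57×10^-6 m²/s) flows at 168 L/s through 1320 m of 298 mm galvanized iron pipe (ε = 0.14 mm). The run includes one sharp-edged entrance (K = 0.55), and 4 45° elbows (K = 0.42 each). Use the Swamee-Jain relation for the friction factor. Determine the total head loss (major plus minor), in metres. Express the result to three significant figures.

V = 4Q/(πD²) = 2.409 m/s; V²/2g = 0.2957 m
Re = 2.79×10^5, ε/D = 4.70×10^-4 → f = 0.01825 (Swamee-Jain)
Major: h_f = f(L/D)·V²/2g = 0.01825·4430·0.2957 = 23.91 m
Minor: ΣK = 2.23; h_m = ΣK·V²/2g = 0.6594 m
Total H_L = 23.91 + 0.6594 = 24.56 m

H_L ≈ 24.6 m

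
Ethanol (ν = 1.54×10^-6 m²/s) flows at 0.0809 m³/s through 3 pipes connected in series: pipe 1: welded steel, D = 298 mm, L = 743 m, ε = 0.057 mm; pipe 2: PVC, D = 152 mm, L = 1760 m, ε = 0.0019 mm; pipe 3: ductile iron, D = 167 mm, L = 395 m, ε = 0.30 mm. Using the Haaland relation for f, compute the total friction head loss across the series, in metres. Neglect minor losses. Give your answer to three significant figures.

H ≈ 199 m

Pipe 1: V = 1.160 m/s, Re = 2.24×10^5, ε/D = 1.91×10^-4, f = 0.01656, h_1 = f(L/D)V²/2g = 2.832 m
Pipe 2: V = 4.458 m/s, Re = 4.40×10^5, ε/D = 1.25×10^-5, f = 0.01350, h_2 = f(L/D)V²/2g = 158.3 m
Pipe 3: V = 3.693 m/s, Re = 4.01×10^5, ε/D = 0.00180, f = 0.02324, h_3 = f(L/D)V²/2g = 38.22 m
Series → Q common, losses add: H = Σh = 199.4 m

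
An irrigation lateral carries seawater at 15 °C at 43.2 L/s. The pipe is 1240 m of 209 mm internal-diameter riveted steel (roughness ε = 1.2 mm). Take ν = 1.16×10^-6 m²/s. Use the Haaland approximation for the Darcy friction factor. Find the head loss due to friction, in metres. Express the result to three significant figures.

h_f ≈ 15.4 m

V = 4Q/(πD²) = 4·0.0432/(π·0.209²) = 1.259 m/s
Re = VD/ν = 1.259·0.209/1.16×10^-6 = 2.27×10^5 → turbulent
ε/D = 1.2/209 = 0.00574
Haaland: f = 0.03209
h_f = f(L/D)V²/(2g) = 0.03209·(1240/0.209)·1.259²/(2·9.81) = 15.39 m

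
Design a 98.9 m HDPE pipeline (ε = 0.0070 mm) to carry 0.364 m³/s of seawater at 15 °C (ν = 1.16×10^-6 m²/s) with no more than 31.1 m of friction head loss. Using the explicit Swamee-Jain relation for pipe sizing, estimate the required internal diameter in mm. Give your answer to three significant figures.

D ≈ 210 mm

Swamee-Jain (Type III): D = 0.66·[ε^1.25·(LQ²/(gh_f))^4.75 + ν·Q^9.4·(L/(gh_f))^5.2]^0.04
LQ²/(gh_f) = 0.04295; L/(gh_f) = 0.3242
Term 1 = ε^1.25·(…)^4.75 = 1.16×10^-13; Term 2 = ν·Q^9.4·(…)^5.2 = 2.48×10^-13
D = 0.66·(1.16×10^-13 + 2.48×10^-13)^0.04 = 0.2099 m = 210 mm
Check: V = 10.5 m/s, Re = 1.90×10^6, f = 0.01151, h_f = 30.6 m ≈ 31.1 m ✓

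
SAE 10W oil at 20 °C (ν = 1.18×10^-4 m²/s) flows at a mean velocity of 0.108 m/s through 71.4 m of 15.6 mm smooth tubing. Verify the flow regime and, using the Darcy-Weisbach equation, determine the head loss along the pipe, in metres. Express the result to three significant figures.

Re = VD/ν = 0.108·0.01560/1.18×10^-4 = 14.3 → laminar (Re < 2300)
f = 64/Re = 4.482
h_f = f(L/D)V²/(2g) = 4.482·(71.4/0.01560)·0.108²/(2·9.81) = 12.20 m

h_f ≈ 12.2 m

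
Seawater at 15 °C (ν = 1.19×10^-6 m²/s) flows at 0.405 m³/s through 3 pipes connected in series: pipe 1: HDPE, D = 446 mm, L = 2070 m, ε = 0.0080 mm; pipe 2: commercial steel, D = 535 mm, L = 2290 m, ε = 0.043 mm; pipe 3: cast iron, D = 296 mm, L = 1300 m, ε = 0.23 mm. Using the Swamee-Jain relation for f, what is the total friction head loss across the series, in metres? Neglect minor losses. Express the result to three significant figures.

H ≈ 175 m

Pipe 1: V = 2.592 m/s, Re = 9.72×10^5, ε/D = 1.79×10^-5, f = 0.01209, h_1 = f(L/D)V²/2g = 19.21 m
Pipe 2: V = 1.802 m/s, Re = 8.10×10^5, ε/D = 8.04×10^-5, f = 0.01348, h_2 = f(L/D)V²/2g = 9.544 m
Pipe 3: V = 5.885 m/s, Re = 1.46×10^6, ε/D = 7.77×10^-4, f = 0.01881, h_3 = f(L/D)V²/2g = 145.9 m
Series → Q common, losses add: H = Σh = 174.6 m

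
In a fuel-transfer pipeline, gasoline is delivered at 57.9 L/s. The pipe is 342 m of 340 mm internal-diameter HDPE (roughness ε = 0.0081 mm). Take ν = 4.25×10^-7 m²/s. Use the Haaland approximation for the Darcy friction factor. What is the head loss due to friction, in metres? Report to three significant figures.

h_f ≈ 0.277 m

V = 4Q/(πD²) = 4·0.0579/(π·0.340²) = 0.6377 m/s
Re = VD/ν = 0.6377·0.340/4.25×10^-7 = 5.10×10^5 → turbulent
ε/D = 0.0081/340 = 2.38×10^-5
Haaland: f = 0.01330
h_f = f(L/D)V²/(2g) = 0.01330·(342/0.340)·0.6377²/(2·9.81) = 0.2774 m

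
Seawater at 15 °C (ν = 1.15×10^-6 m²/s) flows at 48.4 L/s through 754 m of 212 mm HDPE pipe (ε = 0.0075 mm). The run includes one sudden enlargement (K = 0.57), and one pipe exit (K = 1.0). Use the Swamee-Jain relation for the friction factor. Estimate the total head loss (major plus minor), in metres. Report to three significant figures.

H_L ≈ 5.34 m

V = 4Q/(πD²) = 1.371 m/s; V²/2g = 0.09582 m
Re = 2.53×10^5, ε/D = 3.54×10^-5 → f = 0.01521 (Swamee-Jain)
Major: h_f = f(L/D)·V²/2g = 0.01521·3557·0.09582 = 5.185 m
Minor: ΣK = 1.57; h_m = ΣK·V²/2g = 0.1504 m
Total H_L = 5.185 + 0.1504 = 5.335 m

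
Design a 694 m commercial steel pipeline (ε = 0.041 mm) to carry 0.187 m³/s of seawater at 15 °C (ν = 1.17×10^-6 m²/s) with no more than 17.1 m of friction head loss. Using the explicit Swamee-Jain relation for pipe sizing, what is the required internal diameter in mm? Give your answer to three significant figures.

Swamee-Jain (Type III): D = 0.66·[ε^1.25·(LQ²/(gh_f))^4.75 + ν·Q^9.4·(L/(gh_f))^5.2]^0.04
LQ²/(gh_f) = 0.1447; L/(gh_f) = 4.137
Term 1 = ε^1.25·(…)^4.75 = 3.37×10^-10; Term 2 = ν·Q^9.4·(…)^5.2 = 2.69×10^-10
D = 0.66·(3.37×10^-10 + 2.69×10^-10)^0.04 = 0.2824 m = 282 mm
Check: V = 2.99 m/s, Re = 7.21×10^5, f = 0.01448, h_f = 16.2 m ≈ 17.1 m ✓

D ≈ 282 mm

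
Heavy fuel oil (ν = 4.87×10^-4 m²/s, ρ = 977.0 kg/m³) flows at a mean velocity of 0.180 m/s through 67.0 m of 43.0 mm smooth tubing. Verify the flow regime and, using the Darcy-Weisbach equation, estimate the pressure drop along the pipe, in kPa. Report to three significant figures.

Δp ≈ 99.3 kPa

Re = VD/ν = 0.180·0.04300/4.87×10^-4 = 15.9 → laminar (Re < 2300)
f = 64/Re = 4.027
h_f = f(L/D)V²/(2g) = 4.027·(67.0/0.04300)·0.180²/(2·9.81) = 10.36 m
Δp = ρg·h_f = 977.0·9.81·10.36 = 99.31 kPa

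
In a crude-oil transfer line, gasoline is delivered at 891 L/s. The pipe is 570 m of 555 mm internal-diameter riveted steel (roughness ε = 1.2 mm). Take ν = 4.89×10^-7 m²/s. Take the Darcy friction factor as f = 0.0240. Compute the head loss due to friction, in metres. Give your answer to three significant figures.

h_f ≈ 17.0 m

V = 4Q/(πD²) = 4·0.891/(π·0.555²) = 3.683 m/s
h_f = f(L/D)V²/(2g) = 0.02400·(570/0.555)·3.683²/(2·9.81) = 17.04 m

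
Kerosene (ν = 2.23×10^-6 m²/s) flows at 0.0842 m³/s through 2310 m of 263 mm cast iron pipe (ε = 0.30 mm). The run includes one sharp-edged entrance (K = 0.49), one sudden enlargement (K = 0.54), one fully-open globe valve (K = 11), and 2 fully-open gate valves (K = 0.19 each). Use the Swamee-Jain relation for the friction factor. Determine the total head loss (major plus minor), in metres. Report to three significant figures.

V = 4Q/(πD²) = 1.550 m/s; V²/2g = 0.1224 m
Re = 1.83×10^5, ε/D = 0.00114 → f = 0.02184 (Swamee-Jain)
Major: h_f = f(L/D)·V²/2g = 0.02184·8783·0.1224 = 23.49 m
Minor: ΣK = 12.4; h_m = ΣK·V²/2g = 1.519 m
Total H_L = 23.49 + 1.519 = 25.01 m

H_L ≈ 25.0 m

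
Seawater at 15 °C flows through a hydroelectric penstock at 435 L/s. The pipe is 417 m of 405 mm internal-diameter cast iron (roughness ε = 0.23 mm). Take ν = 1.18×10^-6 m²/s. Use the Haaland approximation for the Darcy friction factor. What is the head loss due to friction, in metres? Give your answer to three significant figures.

h_f ≈ 10.5 m

V = 4Q/(πD²) = 4·0.435/(π·0.405²) = 3.377 m/s
Re = VD/ν = 3.377·0.405/1.18×10^-6 = 1.16×10^6 → turbulent
ε/D = 0.23/405 = 5.68×10^-4
Haaland: f = 0.01757
h_f = f(L/D)V²/(2g) = 0.01757·(417/0.405)·3.377²/(2·9.81) = 10.51 m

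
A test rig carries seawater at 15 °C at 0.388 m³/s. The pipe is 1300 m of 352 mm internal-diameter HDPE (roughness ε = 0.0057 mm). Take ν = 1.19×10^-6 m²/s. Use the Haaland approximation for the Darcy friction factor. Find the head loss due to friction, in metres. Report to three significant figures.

V = 4Q/(πD²) = 4·0.388/(π·0.352²) = 3.987 m/s
Re = VD/ν = 3.987·0.352/1.19×10^-6 = 1.18×10^6 → turbulent
ε/D = 0.0057/352 = 1.62×10^-5
Haaland: f = 0.01161
h_f = f(L/D)V²/(2g) = 0.01161·(1300/0.352)·3.987²/(2·9.81) = 34.74 m

h_f ≈ 34.7 m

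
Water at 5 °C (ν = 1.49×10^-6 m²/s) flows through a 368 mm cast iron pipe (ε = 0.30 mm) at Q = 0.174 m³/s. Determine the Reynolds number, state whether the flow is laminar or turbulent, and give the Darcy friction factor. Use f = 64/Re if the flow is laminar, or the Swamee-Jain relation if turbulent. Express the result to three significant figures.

V = 4Q/(πD²) = 1.636 m/s
Re = VD/ν = 1.636·0.368/1.49×10^-6 = 4.04×10^5
Re > 4000 → turbulent; ε/D = 8.15×10^-4
Swamee-Jain: f = 0.01967

Re ≈ 4.04×10^5; turbulent; f ≈ 0.0197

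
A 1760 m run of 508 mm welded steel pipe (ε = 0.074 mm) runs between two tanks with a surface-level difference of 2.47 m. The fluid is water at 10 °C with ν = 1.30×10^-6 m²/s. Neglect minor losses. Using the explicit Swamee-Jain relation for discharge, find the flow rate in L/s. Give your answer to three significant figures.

Q ≈ 193 L/s

Swamee-Jain (Type II): Q = -0.965·√(gD⁵h_f/L)·ln[ε/(3.7D) + √(3.17ν²L/(gD³h_f))]
√(gD⁵h_f/L) = √(9.81·0.508⁵·2.47/1760) = 0.02158
ε/(3.7D) = 3.94×10^-5; √(3.17ν²L/(gD³h_f)) = 5.45×10^-5
Q = -0.965·0.02158·ln(9.385×10^-5) = 0.1931 m³/s
Check: V = 0.953 m/s, Re = 3.72×10^5, f = 0.01545, h_f = 2.48 m ≈ 2.47 m ✓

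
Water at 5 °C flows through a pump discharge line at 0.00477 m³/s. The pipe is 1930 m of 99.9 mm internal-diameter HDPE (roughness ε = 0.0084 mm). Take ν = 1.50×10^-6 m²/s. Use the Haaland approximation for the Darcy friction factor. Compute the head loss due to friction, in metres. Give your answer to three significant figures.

V = 4Q/(πD²) = 4·0.00477/(π·0.0999²) = 0.6086 m/s
Re = VD/ν = 0.6086·0.0999/1.50×10^-6 = 4.05×10^4 → turbulent
ε/D = 0.0084/99.9 = 8.41×10^-5
Haaland: f = 0.02193
h_f = f(L/D)V²/(2g) = 0.02193·(1930/0.0999)·0.6086²/(2·9.81) = 7.998 m

h_f ≈ 8.00 m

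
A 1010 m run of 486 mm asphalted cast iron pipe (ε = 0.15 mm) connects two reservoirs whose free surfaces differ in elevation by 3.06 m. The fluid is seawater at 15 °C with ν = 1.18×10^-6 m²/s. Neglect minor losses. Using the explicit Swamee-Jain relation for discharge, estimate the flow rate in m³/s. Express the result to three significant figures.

Q ≈ 0.247 m³/s

Swamee-Jain (Type II): Q = -0.965·√(gD⁵h_f/L)·ln[ε/(3.7D) + √(3.17ν²L/(gD³h_f))]
√(gD⁵h_f/L) = √(9.81·0.486⁵·3.06/1010) = 0.02839
ε/(3.7D) = 8.34×10^-5; √(3.17ν²L/(gD³h_f)) = 3.60×10^-5
Q = -0.965·0.02839·ln(1.194×10^-4) = 0.2475 m³/s
Check: V = 1.33 m/s, Re = 5.49×10^5, f = 0.01634, h_f = 3.08 m ≈ 3.06 m ✓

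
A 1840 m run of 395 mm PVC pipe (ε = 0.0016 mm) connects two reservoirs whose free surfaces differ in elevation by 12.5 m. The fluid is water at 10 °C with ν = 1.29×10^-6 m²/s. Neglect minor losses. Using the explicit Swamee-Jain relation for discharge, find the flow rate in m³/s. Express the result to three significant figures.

Q ≈ 0.249 m³/s

Swamee-Jain (Type II): Q = -0.965·√(gD⁵h_f/L)·ln[ε/(3.7D) + √(3.17ν²L/(gD³h_f))]
√(gD⁵h_f/L) = √(9.81·0.395⁵·12.5/1840) = 0.02531
ε/(3.7D) = 1.09×10^-6; √(3.17ν²L/(gD³h_f)) = 3.58×10^-5
Q = -0.965·0.02531·ln(3.693×10^-5) = 0.2493 m³/s
Check: V = 2.03 m/s, Re = 6.23×10^5, f = 0.01267, h_f = 12.4 m ≈ 12.5 m ✓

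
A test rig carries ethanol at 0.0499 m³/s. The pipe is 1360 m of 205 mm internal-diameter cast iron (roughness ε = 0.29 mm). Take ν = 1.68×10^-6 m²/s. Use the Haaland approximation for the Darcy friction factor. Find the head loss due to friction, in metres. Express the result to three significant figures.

h_f ≈ 17.4 m

V = 4Q/(πD²) = 4·0.0499/(π·0.205²) = 1.512 m/s
Re = VD/ν = 1.512·0.205/1.68×10^-6 = 1.84×10^5 → turbulent
ε/D = 0.29/205 = 0.00141
Haaland: f = 0.02251
h_f = f(L/D)V²/(2g) = 0.02251·(1360/0.205)·1.512²/(2·9.81) = 17.40 m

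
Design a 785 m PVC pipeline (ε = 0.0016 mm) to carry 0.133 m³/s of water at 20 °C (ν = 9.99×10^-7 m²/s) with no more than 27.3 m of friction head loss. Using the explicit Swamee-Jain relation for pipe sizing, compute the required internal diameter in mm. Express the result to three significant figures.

D ≈ 223 mm

Swamee-Jain (Type III): D = 0.66·[ε^1.25·(LQ²/(gh_f))^4.75 + ν·Q^9.4·(L/(gh_f))^5.2]^0.04
LQ²/(gh_f) = 0.05185; L/(gh_f) = 2.931
Term 1 = ε^1.25·(…)^4.75 = 4.47×10^-14; Term 2 = ν·Q^9.4·(…)^5.2 = 1.56×10^-12
D = 0.66·(4.47×10^-14 + 1.56×10^-12)^0.04 = 0.2227 m = 223 mm
Check: V = 3.41 m/s, Re = 7.61×10^5, f = 0.01231, h_f = 25.8 m ≈ 27.3 m ✓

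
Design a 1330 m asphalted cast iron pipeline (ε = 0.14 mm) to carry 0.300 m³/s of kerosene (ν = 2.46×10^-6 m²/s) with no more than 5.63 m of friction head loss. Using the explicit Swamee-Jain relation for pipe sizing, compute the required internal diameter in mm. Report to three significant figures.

Swamee-Jain (Type III): D = 0.66·[ε^1.25·(LQ²/(gh_f))^4.75 + ν·Q^9.4·(L/(gh_f))^5.2]^0.04
LQ²/(gh_f) = 2.167; L/(gh_f) = 24.08
Term 1 = ε^1.25·(…)^4.75 = 6.00×10^-4; Term 2 = ν·Q^9.4·(…)^5.2 = 4.58×10^-4
D = 0.66·(6.00×10^-4 + 4.58×10^-4)^0.04 = 0.5018 m = 502 mm
Check: V = 1.52 m/s, Re = 3.09×10^5, f = 0.01686, h_f = 5.24 m ≈ 5.63 m ✓

D ≈ 502 mm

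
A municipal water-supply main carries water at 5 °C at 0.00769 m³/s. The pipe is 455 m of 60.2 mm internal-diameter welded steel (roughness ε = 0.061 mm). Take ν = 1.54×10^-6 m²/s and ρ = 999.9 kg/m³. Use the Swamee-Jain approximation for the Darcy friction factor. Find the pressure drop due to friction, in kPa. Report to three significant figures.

Δp ≈ 614 kPa

V = 4Q/(πD²) = 4·0.00769/(π·0.0602²) = 2.702 m/s
Re = VD/ν = 2.702·0.0602/1.54×10^-6 = 1.06×10^5 → turbulent
ε/D = 0.061/60.2 = 0.00101
Swamee-Jain: f = 0.02228
h_f = f(L/D)V²/(2g) = 0.02228·(455/0.0602)·2.702²/(2·9.81) = 62.64 m
Δp = ρg·h_f = 999.9·9.81·62.64 = 614.4 kPa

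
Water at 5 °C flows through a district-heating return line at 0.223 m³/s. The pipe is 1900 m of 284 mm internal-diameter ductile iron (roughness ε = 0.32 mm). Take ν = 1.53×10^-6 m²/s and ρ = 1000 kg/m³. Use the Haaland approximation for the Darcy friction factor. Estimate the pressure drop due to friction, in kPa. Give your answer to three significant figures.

V = 4Q/(πD²) = 4·0.223/(π·0.284²) = 3.520 m/s
Re = VD/ν = 3.520·0.284/1.53×10^-6 = 6.53×10^5 → turbulent
ε/D = 0.32/284 = 0.00113
Haaland: f = 0.02063
h_f = f(L/D)V²/(2g) = 0.02063·(1900/0.284)·3.520²/(2·9.81) = 87.17 m
Δp = ρg·h_f = 1000·9.81·87.17 = 855.2 kPa

Δp ≈ 855 kPa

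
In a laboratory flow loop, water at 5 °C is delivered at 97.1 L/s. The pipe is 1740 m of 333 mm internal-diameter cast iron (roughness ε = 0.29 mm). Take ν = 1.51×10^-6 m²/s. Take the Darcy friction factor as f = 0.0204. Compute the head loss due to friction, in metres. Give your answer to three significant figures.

V = 4Q/(πD²) = 4·0.0971/(π·0.333²) = 1.115 m/s
h_f = f(L/D)V²/(2g) = 0.02040·(1740/0.333)·1.115²/(2·9.81) = 6.753 m

h_f ≈ 6.75 m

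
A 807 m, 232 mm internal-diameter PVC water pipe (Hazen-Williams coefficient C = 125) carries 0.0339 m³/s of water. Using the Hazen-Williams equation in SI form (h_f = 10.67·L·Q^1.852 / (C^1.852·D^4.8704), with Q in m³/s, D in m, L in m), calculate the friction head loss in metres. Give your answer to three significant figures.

h_f = 10.67·807·0.0339^1.852 / (125^1.852·0.232^4.8704) = 2.629 m

h_f ≈ 2.63 m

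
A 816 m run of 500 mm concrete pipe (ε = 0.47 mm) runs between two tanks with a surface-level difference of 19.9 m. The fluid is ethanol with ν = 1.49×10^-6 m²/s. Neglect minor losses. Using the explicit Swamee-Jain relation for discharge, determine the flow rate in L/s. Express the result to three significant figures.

Swamee-Jain (Type II): Q = -0.965·√(gD⁵h_f/L)·ln[ε/(3.7D) + √(3.17ν²L/(gD³h_f))]
√(gD⁵h_f/L) = √(9.81·0.500⁵·19.9/816) = 0.08647
ε/(3.7D) = 2.54×10^-4; √(3.17ν²L/(gD³h_f)) = 1.53×10^-5
Q = -0.965·0.08647·ln(2.694×10^-4) = 0.6858 m³/s
Check: V = 3.49 m/s, Re = 1.17×10^6, f = 0.01970, h_f = 20.0 m ≈ 19.9 m ✓

Q ≈ 686 L/s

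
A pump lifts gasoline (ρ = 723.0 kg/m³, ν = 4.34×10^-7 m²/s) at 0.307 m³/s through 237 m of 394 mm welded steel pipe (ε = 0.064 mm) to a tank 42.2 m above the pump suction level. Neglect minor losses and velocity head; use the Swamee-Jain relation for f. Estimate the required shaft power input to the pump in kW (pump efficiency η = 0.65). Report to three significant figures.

V = 4Q/(πD²) = 2.518 m/s; Re = 2.29×10^6; ε/D = 1.62×10^-4; f = 0.01377
h_f = f(L/D)V²/2g = 2.676 m
Total head H = z + h_f = 42.2 + 2.676 = 44.88 m
P_hyd = ρgQH = 723.0·9.81·0.307·44.88 = 97.71 kW
P_shaft = P_hyd/η = 97.71/0.65 = 150.3 kW

P_shaft ≈ 150 kW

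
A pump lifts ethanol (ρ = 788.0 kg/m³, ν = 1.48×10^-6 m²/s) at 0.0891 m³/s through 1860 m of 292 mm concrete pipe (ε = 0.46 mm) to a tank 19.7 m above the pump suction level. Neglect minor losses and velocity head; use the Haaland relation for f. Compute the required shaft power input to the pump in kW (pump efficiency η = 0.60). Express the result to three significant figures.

P_shaft ≈ 37.6 kW

V = 4Q/(πD²) = 1.331 m/s; Re = 2.63×10^5; ε/D = 0.00158; f = 0.02276
h_f = f(L/D)V²/2g = 13.08 m
Total head H = z + h_f = 19.7 + 13.08 = 32.78 m
P_hyd = ρgQH = 788.0·9.81·0.0891·32.78 = 22.58 kW
P_shaft = P_hyd/η = 22.58/0.60 = 37.63 kW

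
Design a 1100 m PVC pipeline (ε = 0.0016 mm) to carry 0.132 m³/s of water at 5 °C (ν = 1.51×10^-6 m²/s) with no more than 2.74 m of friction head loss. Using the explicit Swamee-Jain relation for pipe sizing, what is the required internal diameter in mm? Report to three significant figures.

D ≈ 390 mm

Swamee-Jain (Type III): D = 0.66·[ε^1.25·(LQ²/(gh_f))^4.75 + ν·Q^9.4·(L/(gh_f))^5.2]^0.04
LQ²/(gh_f) = 0.7131; L/(gh_f) = 40.92
Term 1 = ε^1.25·(…)^4.75 = 1.14×10^-8; Term 2 = ν·Q^9.4·(…)^5.2 = 1.97×10^-6
D = 0.66·(1.14×10^-8 + 1.97×10^-6)^0.04 = 0.3903 m = 390 mm
Check: V = 1.10 m/s, Re = 2.85×10^5, f = 0.01456, h_f = 2.54 m ≈ 2.74 m ✓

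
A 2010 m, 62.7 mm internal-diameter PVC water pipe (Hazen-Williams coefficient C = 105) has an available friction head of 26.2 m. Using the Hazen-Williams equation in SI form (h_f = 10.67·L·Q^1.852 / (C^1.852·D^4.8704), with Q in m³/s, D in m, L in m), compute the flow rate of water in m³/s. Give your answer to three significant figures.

Rearranging: Q = [h_f·C^1.852·D^4.8704 / (10.67·L)]^(1/1.852)
Q = [26.2·105^1.852·0.0627^4.8704 / (10.67·2010)]^0.540 = 0.001929 m³/s

Q ≈ 0.00193 m³/s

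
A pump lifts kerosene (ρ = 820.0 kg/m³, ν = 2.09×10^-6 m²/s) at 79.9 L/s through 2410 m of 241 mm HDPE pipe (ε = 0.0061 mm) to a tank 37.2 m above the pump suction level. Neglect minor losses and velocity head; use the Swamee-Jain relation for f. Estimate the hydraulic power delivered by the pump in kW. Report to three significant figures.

P_hyd ≈ 39.7 kW

V = 4Q/(πD²) = 1.752 m/s; Re = 2.02×10^5; ε/D = 2.53×10^-5; f = 0.01573
h_f = f(L/D)V²/2g = 24.60 m
Total head H = z + h_f = 37.2 + 24.60 = 61.80 m
P_hyd = ρgQH = 820.0·9.81·0.0799·61.80 = 39.72 kW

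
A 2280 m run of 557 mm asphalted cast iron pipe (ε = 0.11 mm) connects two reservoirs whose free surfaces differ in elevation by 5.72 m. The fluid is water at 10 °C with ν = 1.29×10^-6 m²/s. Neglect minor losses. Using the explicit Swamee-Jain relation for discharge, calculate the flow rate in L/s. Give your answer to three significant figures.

Swamee-Jain (Type II): Q = -0.965·√(gD⁵h_f/L)·ln[ε/(3.7D) + √(3.17ν²L/(gD³h_f))]
√(gD⁵h_f/L) = √(9.81·0.557⁵·5.72/2280) = 0.03632
ε/(3.7D) = 5.34×10^-5; √(3.17ν²L/(gD³h_f)) = 3.52×10^-5
Q = -0.965·0.03632·ln(8.859×10^-5) = 0.3271 m³/s
Check: V = 1.34 m/s, Re = 5.80×10^5, f = 0.01530, h_f = 5.75 m ≈ 5.72 m ✓

Q ≈ 327 L/s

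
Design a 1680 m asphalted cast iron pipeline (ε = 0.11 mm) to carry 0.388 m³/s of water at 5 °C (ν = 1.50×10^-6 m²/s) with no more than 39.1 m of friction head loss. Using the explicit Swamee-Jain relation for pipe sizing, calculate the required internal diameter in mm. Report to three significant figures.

Swamee-Jain (Type III): D = 0.66·[ε^1.25·(LQ²/(gh_f))^4.75 + ν·Q^9.4·(L/(gh_f))^5.2]^0.04
LQ²/(gh_f) = 0.6594; L/(gh_f) = 4.380
Term 1 = ε^1.25·(…)^4.75 = 1.56×10^-6; Term 2 = ν·Q^9.4·(…)^5.2 = 4.43×10^-7
D = 0.66·(1.56×10^-6 + 4.43×10^-7)^0.04 = 0.3905 m = 390 mm
Check: V = 3.24 m/s, Re = 8.43×10^5, f = 0.01572, h_f = 36.2 m ≈ 39.1 m ✓

D ≈ 390 mm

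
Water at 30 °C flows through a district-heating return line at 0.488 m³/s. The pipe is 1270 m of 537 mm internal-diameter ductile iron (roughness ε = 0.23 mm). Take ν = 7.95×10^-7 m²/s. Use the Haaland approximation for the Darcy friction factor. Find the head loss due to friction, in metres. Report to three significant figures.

h_f ≈ 9.24 m

V = 4Q/(πD²) = 4·0.488/(π·0.537²) = 2.155 m/s
Re = VD/ν = 2.155·0.537/7.95×10^-7 = 1.46×10^6 → turbulent
ε/D = 0.23/537 = 4.28×10^-4
Haaland: f = 0.01651
h_f = f(L/D)V²/(2g) = 0.01651·(1270/0.537)·2.155²/(2·9.81) = 9.239 m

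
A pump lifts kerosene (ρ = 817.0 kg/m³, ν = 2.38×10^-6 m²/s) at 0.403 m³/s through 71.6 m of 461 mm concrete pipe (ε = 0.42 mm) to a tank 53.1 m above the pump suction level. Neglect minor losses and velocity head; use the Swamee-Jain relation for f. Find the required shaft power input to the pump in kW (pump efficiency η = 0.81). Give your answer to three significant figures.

V = 4Q/(πD²) = 2.414 m/s; Re = 4.68×10^5; ε/D = 9.11×10^-4; f = 0.02000
h_f = f(L/D)V²/2g = 0.9230 m
Total head H = z + h_f = 53.1 + 0.9230 = 54.02 m
P_hyd = ρgQH = 817.0·9.81·0.403·54.02 = 174.5 kW
P_shaft = P_hyd/η = 174.5/0.81 = 215.4 kW

P_shaft ≈ 215 kW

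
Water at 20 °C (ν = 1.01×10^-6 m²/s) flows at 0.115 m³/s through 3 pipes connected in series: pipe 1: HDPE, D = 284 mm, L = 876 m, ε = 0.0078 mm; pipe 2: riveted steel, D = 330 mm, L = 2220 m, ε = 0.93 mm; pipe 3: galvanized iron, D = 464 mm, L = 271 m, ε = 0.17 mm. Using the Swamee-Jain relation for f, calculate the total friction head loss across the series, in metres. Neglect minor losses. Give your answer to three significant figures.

H ≈ 23.4 m

Pipe 1: V = 1.815 m/s, Re = 5.10×10^5, ε/D = 2.75×10^-5, f = 0.01347, h_1 = f(L/D)V²/2g = 6.981 m
Pipe 2: V = 1.345 m/s, Re = 4.39×10^5, ε/D = 0.00282, f = 0.02615, h_2 = f(L/D)V²/2g = 16.21 m
Pipe 3: V = 0.6801 m/s, Re = 3.12×10^5, ε/D = 3.66×10^-4, f = 0.01745, h_3 = f(L/D)V²/2g = 0.2403 m
Series → Q common, losses add: H = Σh = 23.43 m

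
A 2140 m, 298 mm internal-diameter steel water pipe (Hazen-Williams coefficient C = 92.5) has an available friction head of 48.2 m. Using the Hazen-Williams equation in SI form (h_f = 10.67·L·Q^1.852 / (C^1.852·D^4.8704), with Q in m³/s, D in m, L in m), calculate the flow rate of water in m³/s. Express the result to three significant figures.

Q ≈ 0.138 m³/s

Rearranging: Q = [h_f·C^1.852·D^4.8704 / (10.67·L)]^(1/1.852)
Q = [48.2·92.5^1.852·0.298^4.8704 / (10.67·2140)]^0.540 = 0.1376 m³/s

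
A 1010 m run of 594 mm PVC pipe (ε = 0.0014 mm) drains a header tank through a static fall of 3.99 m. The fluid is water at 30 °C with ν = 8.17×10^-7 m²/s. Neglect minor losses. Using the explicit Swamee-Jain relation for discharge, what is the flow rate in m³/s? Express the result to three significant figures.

Q ≈ 0.568 m³/s

Swamee-Jain (Type II): Q = -0.965·√(gD⁵h_f/L)·ln[ε/(3.7D) + √(3.17ν²L/(gD³h_f))]
√(gD⁵h_f/L) = √(9.81·0.594⁵·3.99/1010) = 0.05353
ε/(3.7D) = 6.37×10^-7; √(3.17ν²L/(gD³h_f)) = 1.61×10^-5
Q = -0.965·0.05353·ln(1.678×10^-5) = 0.5680 m³/s
Check: V = 2.05 m/s, Re = 1.49×10^6, f = 0.01094, h_f = 3.98 m ≈ 3.99 m ✓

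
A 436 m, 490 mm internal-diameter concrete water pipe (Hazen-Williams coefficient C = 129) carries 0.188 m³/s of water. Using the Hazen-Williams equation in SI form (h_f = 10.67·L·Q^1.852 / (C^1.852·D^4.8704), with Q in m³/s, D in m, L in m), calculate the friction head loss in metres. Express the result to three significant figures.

h_f = 10.67·436·0.188^1.852 / (129^1.852·0.490^4.8704) = 0.8384 m

h_f ≈ 0.838 m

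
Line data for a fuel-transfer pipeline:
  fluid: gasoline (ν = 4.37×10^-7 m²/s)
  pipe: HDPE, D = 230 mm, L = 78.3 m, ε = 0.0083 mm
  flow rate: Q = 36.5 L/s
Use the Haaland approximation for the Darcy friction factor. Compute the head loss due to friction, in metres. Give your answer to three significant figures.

h_f ≈ 0.183 m

V = 4Q/(πD²) = 4·0.0365/(π·0.230²) = 0.8785 m/s
Re = VD/ν = 0.8785·0.230/4.37×10^-7 = 4.62×10^5 → turbulent
ε/D = 0.0083/230 = 3.61×10^-5
Haaland: f = 0.01366
h_f = f(L/D)V²/(2g) = 0.01366·(78.3/0.230)·0.8785²/(2·9.81) = 0.1830 m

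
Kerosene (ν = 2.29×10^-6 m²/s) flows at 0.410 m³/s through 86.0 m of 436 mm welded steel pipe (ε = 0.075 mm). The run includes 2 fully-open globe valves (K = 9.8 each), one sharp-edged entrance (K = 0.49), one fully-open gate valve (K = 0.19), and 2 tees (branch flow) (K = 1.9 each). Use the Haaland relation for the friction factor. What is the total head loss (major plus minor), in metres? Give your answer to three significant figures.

V = 4Q/(πD²) = 2.746 m/s; V²/2g = 0.3844 m
Re = 5.23×10^5, ε/D = 1.72×10^-4 → f = 0.01496 (Haaland)
Major: h_f = f(L/D)·V²/2g = 0.01496·197.2·0.3844 = 1.134 m
Minor: ΣK = 24.1; h_m = ΣK·V²/2g = 9.255 m
Total H_L = 1.134 + 9.255 = 10.39 m

H_L ≈ 10.4 m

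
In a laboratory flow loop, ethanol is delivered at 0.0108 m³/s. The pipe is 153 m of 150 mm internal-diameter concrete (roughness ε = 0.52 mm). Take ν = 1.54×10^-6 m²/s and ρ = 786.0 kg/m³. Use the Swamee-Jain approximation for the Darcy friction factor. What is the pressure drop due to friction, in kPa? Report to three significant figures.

V = 4Q/(πD²) = 4·0.0108/(π·0.150²) = 0.6112 m/s
Re = VD/ν = 0.6112·0.150/1.54×10^-6 = 5.95×10^4 → turbulent
ε/D = 0.52/150 = 0.00347
Swamee-Jain: f = 0.02950
h_f = f(L/D)V²/(2g) = 0.02950·(153/0.150)·0.6112²/(2·9.81) = 0.5727 m
Δp = ρg·h_f = 786.0·9.81·0.5727 = 4.416 kPa

Δp ≈ 4.42 kPa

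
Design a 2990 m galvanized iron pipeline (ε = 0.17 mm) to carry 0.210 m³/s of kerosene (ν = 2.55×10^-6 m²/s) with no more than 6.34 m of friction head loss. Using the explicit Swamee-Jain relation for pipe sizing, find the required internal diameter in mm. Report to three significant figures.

D ≈ 506 mm

Swamee-Jain (Type III): D = 0.66·[ε^1.25·(LQ²/(gh_f))^4.75 + ν·Q^9.4·(L/(gh_f))^5.2]^0.04
LQ²/(gh_f) = 2.120; L/(gh_f) = 48.07
Term 1 = ε^1.25·(…)^4.75 = 6.89×10^-4; Term 2 = ν·Q^9.4·(…)^5.2 = 6.04×10^-4
D = 0.66·(6.89×10^-4 + 6.04×10^-4)^0.04 = 0.5058 m = 506 mm
Check: V = 1.04 m/s, Re = 2.07×10^5, f = 0.01794, h_f = 5.90 m ≈ 6.34 m ✓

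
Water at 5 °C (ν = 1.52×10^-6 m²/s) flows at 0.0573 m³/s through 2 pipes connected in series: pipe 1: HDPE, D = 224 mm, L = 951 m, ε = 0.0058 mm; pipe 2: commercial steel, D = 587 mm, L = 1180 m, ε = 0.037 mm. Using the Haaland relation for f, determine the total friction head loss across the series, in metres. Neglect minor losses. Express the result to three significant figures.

Pipe 1: V = 1.454 m/s, Re = 2.14×10^5, ε/D = 2.59×10^-5, f = 0.01547, h_1 = f(L/D)V²/2g = 7.075 m
Pipe 2: V = 0.2117 m/s, Re = 8.18×10^4, ε/D = 6.30×10^-5, f = 0.01883, h_2 = f(L/D)V²/2g = 0.08650 m
Series → Q common, losses add: H = Σh = 7.162 m

H ≈ 7.16 m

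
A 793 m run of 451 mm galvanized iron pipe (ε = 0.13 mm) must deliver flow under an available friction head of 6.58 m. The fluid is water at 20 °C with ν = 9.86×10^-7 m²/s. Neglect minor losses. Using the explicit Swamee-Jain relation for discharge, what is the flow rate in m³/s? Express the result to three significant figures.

Swamee-Jain (Type II): Q = -0.965·√(gD⁵h_f/L)·ln[ε/(3.7D) + √(3.17ν²L/(gD³h_f))]
√(gD⁵h_f/L) = √(9.81·0.451⁵·6.58/793) = 0.03897
ε/(3.7D) = 7.79×10^-5; √(3.17ν²L/(gD³h_f)) = 2.03×10^-5
Q = -0.965·0.03897·ln(9.822×10^-5) = 0.3471 m³/s
Check: V = 2.17 m/s, Re = 9.94×10^5, f = 0.01565, h_f = 6.62 m ≈ 6.58 m ✓

Q ≈ 0.347 m³/s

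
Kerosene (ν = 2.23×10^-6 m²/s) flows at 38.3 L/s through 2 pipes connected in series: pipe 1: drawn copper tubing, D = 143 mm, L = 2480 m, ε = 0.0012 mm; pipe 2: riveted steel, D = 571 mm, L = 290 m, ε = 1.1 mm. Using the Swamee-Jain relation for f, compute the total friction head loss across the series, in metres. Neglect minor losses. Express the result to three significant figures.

H ≈ 82.7 m

Pipe 1: V = 2.385 m/s, Re = 1.53×10^5, ε/D = 8.39×10^-6, f = 0.01644, h_1 = f(L/D)V²/2g = 82.66 m
Pipe 2: V = 0.1496 m/s, Re = 3.83×10^4, ε/D = 0.00193, f = 0.02738, h_2 = f(L/D)V²/2g = 0.01586 m
Series → Q common, losses add: H = Σh = 82.67 m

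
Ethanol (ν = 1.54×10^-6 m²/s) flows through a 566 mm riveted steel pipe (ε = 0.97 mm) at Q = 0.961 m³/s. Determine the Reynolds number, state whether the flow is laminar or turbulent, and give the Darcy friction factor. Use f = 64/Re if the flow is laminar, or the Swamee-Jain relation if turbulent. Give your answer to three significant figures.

V = 4Q/(πD²) = 3.819 m/s
Re = VD/ν = 3.819·0.566/1.54×10^-6 = 1.40×10^6
Re > 4000 → turbulent; ε/D = 0.00171
Swamee-Jain: f = 0.02270

Re ≈ 1.40×10^6; turbulent; f ≈ 0.0227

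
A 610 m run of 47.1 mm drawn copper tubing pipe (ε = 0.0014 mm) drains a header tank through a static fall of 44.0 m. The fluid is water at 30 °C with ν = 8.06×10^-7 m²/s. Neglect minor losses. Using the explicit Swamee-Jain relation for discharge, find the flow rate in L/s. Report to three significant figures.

Swamee-Jain (Type II): Q = -0.965·√(gD⁵h_f/L)·ln[ε/(3.7D) + √(3.17ν²L/(gD³h_f))]
√(gD⁵h_f/L) = √(9.81·0.0471⁵·44.0/610) = 4.050×10^-4
ε/(3.7D) = 8.03×10^-6; √(3.17ν²L/(gD³h_f)) = 1.67×10^-4
Q = -0.965·4.050×10^-4·ln(1.749×10^-4) = 0.003381 m³/s
Check: V = 1.94 m/s, Re = 1.13×10^5, f = 0.01760, h_f = 43.7 m ≈ 44.0 m ✓

Q ≈ 3.38 L/s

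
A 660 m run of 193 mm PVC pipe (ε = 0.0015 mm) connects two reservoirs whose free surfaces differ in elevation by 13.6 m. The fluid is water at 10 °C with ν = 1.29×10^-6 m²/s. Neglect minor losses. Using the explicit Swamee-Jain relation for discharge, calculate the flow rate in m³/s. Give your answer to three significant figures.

Swamee-Jain (Type II): Q = -0.965·√(gD⁵h_f/L)·ln[ε/(3.7D) + √(3.17ν²L/(gD³h_f))]
√(gD⁵h_f/L) = √(9.81·0.193⁵·13.6/660) = 0.007357
ε/(3.7D) = 2.10×10^-6; √(3.17ν²L/(gD³h_f)) = 6.02×10^-5
Q = -0.965·0.007357·ln(6.235×10^-5) = 0.06875 m³/s
Check: V = 2.35 m/s, Re = 3.52×10^5, f = 0.01406, h_f = 13.5 m ≈ 13.6 m ✓

Q ≈ 0.0687 m³/s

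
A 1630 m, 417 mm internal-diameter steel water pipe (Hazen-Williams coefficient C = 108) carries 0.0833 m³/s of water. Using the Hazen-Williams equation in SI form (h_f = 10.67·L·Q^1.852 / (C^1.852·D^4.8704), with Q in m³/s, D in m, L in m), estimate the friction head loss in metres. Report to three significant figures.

h_f ≈ 2.12 m

h_f = 10.67·1630·0.0833^1.852 / (108^1.852·0.417^4.8704) = 2.116 m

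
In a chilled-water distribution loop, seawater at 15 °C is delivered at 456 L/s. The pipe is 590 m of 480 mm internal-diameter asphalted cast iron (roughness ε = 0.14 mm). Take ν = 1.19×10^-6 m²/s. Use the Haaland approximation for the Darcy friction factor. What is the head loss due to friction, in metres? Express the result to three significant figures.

V = 4Q/(πD²) = 4·0.456/(π·0.480²) = 2.520 m/s
Re = VD/ν = 2.520·0.480/1.19×10^-6 = 1.02×10^6 → turbulent
ε/D = 0.14/480 = 2.92×10^-4
Haaland: f = 0.01552
h_f = f(L/D)V²/(2g) = 0.01552·(590/0.480)·2.520²/(2·9.81) = 6.173 m

h_f ≈ 6.17 m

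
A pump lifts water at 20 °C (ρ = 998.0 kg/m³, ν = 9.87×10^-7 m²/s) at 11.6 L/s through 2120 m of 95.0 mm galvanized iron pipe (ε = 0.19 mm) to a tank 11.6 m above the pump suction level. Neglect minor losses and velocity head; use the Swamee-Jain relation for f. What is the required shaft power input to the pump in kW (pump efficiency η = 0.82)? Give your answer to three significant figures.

P_shaft ≈ 12.0 kW

V = 4Q/(πD²) = 1.637 m/s; Re = 1.58×10^5; ε/D = 0.00200; f = 0.02473
h_f = f(L/D)V²/2g = 75.32 m
Total head H = z + h_f = 11.6 + 75.32 = 86.92 m
P_hyd = ρgQH = 998.0·9.81·0.0116·86.92 = 9.872 kW
P_shaft = P_hyd/η = 9.872/0.82 = 12.04 kW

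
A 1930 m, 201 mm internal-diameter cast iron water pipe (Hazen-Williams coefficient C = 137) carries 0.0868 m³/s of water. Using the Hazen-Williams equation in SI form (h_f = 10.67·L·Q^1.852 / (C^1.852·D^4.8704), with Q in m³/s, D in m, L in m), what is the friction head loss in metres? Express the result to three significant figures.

h_f = 10.67·1930·0.0868^1.852 / (137^1.852·0.201^4.8704) = 60.87 m

h_f ≈ 60.9 m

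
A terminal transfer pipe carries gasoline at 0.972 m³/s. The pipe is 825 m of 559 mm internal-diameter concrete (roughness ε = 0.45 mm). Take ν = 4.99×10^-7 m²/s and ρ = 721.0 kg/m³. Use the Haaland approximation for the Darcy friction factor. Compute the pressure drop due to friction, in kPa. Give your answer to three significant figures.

V = 4Q/(πD²) = 4·0.972/(π·0.559²) = 3.961 m/s
Re = VD/ν = 3.961·0.559/4.99×10^-7 = 4.44×10^6 → turbulent
ε/D = 0.45/559 = 8.05×10^-4
Haaland: f = 0.01875
h_f = f(L/D)V²/(2g) = 0.01875·(825/0.559)·3.961²/(2·9.81) = 22.12 m
Δp = ρg·h_f = 721.0·9.81·22.12 = 156.5 kPa

Δp ≈ 156 kPa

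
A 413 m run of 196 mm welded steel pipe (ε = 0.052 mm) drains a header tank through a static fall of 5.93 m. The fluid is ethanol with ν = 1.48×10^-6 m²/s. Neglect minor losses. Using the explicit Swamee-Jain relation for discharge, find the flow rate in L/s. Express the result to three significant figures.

Swamee-Jain (Type II): Q = -0.965·√(gD⁵h_f/L)·ln[ε/(3.7D) + √(3.17ν²L/(gD³h_f))]
√(gD⁵h_f/L) = √(9.81·0.196⁵·5.93/413) = 0.006383
ε/(3.7D) = 7.17×10^-5; √(3.17ν²L/(gD³h_f)) = 8.09×10^-5
Q = -0.965·0.006383·ln(1.526×10^-4) = 0.05413 m³/s
Check: V = 1.79 m/s, Re = 2.38×10^5, f = 0.01723, h_f = 5.95 m ≈ 5.93 m ✓

Q ≈ 54.1 L/s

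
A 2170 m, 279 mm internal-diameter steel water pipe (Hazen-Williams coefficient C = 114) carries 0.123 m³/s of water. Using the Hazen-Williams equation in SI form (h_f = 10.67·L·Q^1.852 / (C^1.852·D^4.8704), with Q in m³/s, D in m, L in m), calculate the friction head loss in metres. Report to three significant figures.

h_f = 10.67·2170·0.123^1.852 / (114^1.852·0.279^4.8704) = 37.14 m

h_f ≈ 37.1 m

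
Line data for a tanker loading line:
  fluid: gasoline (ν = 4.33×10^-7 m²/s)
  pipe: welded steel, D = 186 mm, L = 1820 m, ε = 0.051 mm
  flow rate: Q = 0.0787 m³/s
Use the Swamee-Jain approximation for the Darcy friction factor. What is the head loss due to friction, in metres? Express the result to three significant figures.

V = 4Q/(πD²) = 4·0.0787/(π·0.186²) = 2.896 m/s
Re = VD/ν = 2.896·0.186/4.33×10^-7 = 1.24×10^6 → turbulent
ε/D = 0.051/186 = 2.74×10^-4
Swamee-Jain: f = 0.01538
h_f = f(L/D)V²/(2g) = 0.01538·(1820/0.186)·2.896²/(2·9.81) = 64.34 m

h_f ≈ 64.3 m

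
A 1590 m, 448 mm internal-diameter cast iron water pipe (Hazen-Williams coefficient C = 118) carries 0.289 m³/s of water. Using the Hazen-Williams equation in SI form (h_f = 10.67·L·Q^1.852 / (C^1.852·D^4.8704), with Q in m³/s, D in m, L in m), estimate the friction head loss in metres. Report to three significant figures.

h_f ≈ 12.4 m

h_f = 10.67·1590·0.289^1.852 / (118^1.852·0.448^4.8704) = 12.37 m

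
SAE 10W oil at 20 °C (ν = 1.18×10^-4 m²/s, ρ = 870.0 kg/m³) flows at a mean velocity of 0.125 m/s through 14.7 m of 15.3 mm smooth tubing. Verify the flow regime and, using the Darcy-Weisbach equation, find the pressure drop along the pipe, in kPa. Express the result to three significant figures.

Re = VD/ν = 0.125·0.01530/1.18×10^-4 = 16.2 → laminar (Re < 2300)
f = 64/Re = 3.949
h_f = f(L/D)V²/(2g) = 3.949·(14.7/0.01530)·0.125²/(2·9.81) = 3.021 m
Δp = ρg·h_f = 870.0·9.81·3.021 = 25.79 kPa

Δp ≈ 25.8 kPa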